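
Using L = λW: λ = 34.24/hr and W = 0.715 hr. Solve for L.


L = λW = 34.24·0.715 = 24.4816

Final: 24.4816


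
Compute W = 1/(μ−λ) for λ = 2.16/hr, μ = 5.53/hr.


W = 1/(μ−λ) = 1/(5.53 − 2.16) = 1/3.37 = 0.2967 hr

Final: 0.2967 hr


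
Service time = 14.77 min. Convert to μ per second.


μ = 1/(service time) in consistent units.
1 second = 0.0166667 min, so μ = 0.0166667/14.77 = 0.001128 per second

Final: 0.001128 /sec


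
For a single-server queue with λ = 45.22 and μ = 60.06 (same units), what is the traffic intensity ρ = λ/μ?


ρ = λ/μ = 45.22/60.06 = 0.7529

Final: 0.7529


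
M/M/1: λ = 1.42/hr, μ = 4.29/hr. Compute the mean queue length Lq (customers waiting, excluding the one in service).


ρ = 1.42/4.29 = 0.3310
Lq = ρ²/(1−ρ) = 0.1096/0.6690 = 0.1638

Final: 0.1638


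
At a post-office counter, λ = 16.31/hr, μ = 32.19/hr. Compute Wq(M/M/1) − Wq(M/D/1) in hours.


ρ = 16.31/32.19 = 0.5067
Wq(M/M/1) = ρ/(μ−λ) = 0.5067/15.88 = 0.03191 hr
Wq(M/D/1) = ρ/(2(μ−λ)) = 0.01595 hr
Savings = 0.03191 − 0.01595 = 0.01595 hr

Final: 0.01595 hr


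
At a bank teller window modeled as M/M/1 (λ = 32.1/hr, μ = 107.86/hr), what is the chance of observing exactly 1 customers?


ρ = 32.1/107.86 = 0.2976
P_n = (1−ρ)·ρ^n = (1 − 0.2976)·0.2976^1 = 0.7024·0.297608 = 0.209037

Final: 0.209037


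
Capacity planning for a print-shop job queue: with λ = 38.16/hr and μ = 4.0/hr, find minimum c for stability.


Stability requires cμ > λ ⇔ c > λ/μ.
λ/μ = 38.16/4.0 = 9.5400
Minimum integer c = ⌊9.5400⌋ + 1 = 10
Check: 10·4.0 = 40.00 > 38.16, while 9·4.0 = 36.00 ≤ 38.16

Final: 10 servers


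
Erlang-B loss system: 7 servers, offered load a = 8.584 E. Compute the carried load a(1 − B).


B(7,8.584) = 0.340099 (Erlang-B)
Carried load = a(1 − B) = 8.584·(1 − 0.340099) = 8.584·0.659901 = 5.6646 E

Final: 5.6646 Erlangs


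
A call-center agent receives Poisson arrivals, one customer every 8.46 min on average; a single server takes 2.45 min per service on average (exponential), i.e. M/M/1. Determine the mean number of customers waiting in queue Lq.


λ = 60/8.46 = 7.0922 /hr
μ = 60/2.45 = 24.4898 /hr
ρ = λ/μ = 7.0922/24.4898 = 0.2896
Lq = ρ²/(1−ρ) = 0.08387/0.7104 = 0.1181

Final: 0.1181


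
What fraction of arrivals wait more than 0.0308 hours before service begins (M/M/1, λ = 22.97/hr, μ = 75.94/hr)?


ρ = 22.97/75.94 = 0.3025
P(Wq > t) = ρ·e^{−(μ−λ)t} = 0.3025·e^{−1.6315}
= 0.3025·0.195641 = 0.059177

Final: 0.059177


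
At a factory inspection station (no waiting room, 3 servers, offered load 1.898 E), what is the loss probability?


B(c,a) = (a^c/c!) / Σ_{k=0}^{c} a^k/k!
a^3/3! = 1.139560
Σ terms (k=0..3): 1.00000 + 1.89800 + 1.80120 + 1.13956 = 5.838762
B = 1.139560/5.838762 = 0.195172

Final: 0.195172


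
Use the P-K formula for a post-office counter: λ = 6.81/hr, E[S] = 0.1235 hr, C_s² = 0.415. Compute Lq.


ρ = λ·E[S] = 6.81·0.1235 = 0.8410
Lq = ρ²(1+C_s²)/(2(1−ρ)) = 0.7073·(1+0.415)/(2·0.1590)
= 0.7073·1.4150/0.3179 = 3.14813

Final: 3.14813


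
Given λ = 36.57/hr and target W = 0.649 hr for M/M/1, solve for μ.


W = 1/(μ−λ) ⇒ μ − λ = 1/W = 1/0.649 = 1.5408
μ = λ + 1/W = 36.57 + 1.5408 = 38.1108 per hr

Final: 38.1108 /hr


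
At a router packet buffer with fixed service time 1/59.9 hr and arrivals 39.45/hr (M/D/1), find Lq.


ρ = 39.45/59.9 = 0.6586
M/D/1: Lq = ρ²/(2(1−ρ)) = 0.4338/(2·0.3414) = 0.63525

Final: 0.63525


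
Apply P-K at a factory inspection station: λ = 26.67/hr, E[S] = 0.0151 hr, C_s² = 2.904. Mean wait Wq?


ρ = λ·E[S] = 26.67·0.0151 = 0.4027
E[S²] = E[S]²(1+C_s²) = 0.0151²·(1+2.904) = 0.0008902
Wq = λ·E[S²]/(2(1−ρ)) = 26.67·0.0008902/(2·0.5973) = 0.01987 hr

Final: 0.01987 hr


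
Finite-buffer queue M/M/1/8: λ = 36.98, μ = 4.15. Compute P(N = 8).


ρ = λ/μ = 36.98/4.15 = 8.9108
P_K = (1−ρ)ρ^K/(1−ρ^(K+1)) = (-7.9108·39751221.721762)/(1 − 354216910.667655)
= -314465688.945893/-354216909.667655 = 0.887777

Final: 0.887777


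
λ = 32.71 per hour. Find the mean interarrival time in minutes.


Mean interarrival time = 1/λ = 1/32.71 hour = 0.03057 hour
In minutes: 0.03057 × 60 = 1.8343 min

Final: 1.8343 min


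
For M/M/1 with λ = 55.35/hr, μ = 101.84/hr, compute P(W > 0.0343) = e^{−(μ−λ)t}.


W ~ Exponential(μ−λ) for M/M/1.
μ − λ = 101.84 − 55.35 = 46.4900
P(W > t) = e^{−(μ−λ)t} = e^{−1.5946} = 0.202988

Final: 0.202988


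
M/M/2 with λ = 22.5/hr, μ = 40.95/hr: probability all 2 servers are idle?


a = λ/μ = 22.5/40.95 = 0.5495; ρ = a/c = 0.2747
Σ_{k=0}^{1} a^k/k! (terms k=0..1) = 1.00000 + 0.54945 = 1.54945
Tail: a^2/(2!(1−ρ)) = 0.30190/(2·0.7253) = 0.20813
P₀ = 1/(1.54945 + 0.20813) = 1/1.75758 = 0.568966

Final: 0.568966


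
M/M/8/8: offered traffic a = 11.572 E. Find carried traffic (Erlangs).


B(8,11.572) = 0.406111 (Erlang-B)
Carried load = a(1 − B) = 11.572·(1 − 0.406111) = 11.572·0.593889 = 6.8725 E

Final: 6.8725 Erlangs


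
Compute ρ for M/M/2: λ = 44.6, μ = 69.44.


ρ = λ/(cμ) = 44.6/(2·69.44) = 44.6/138.88 = 0.3211

Final: 0.3211


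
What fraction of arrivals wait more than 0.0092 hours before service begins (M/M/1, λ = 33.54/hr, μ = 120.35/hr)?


ρ = 33.54/120.35 = 0.2787
P(Wq > t) = ρ·e^{−(μ−λ)t} = 0.2787·e^{−0.7987}
= 0.2787·0.449935 = 0.125391

Final: 0.125391


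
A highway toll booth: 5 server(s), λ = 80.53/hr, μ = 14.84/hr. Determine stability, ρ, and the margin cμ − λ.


Total capacity cμ = 5·14.84 = 74.20/hr
ρ = λ/(cμ) = 80.53/74.20 = 1.0853
Stable ⇔ ρ < 1: NO
Spare capacity = cμ − λ = 74.20 − 80.53 = -6.33/hr

Final: ρ = 1.0853; unstable; margin = -6.33/hr


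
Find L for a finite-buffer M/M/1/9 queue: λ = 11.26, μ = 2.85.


ρ = 11.26/2.85 = 3.9509
L = ρ[1 − (K+1)ρ^K + Kρ^(K+1)] / [(1−ρ)(1−ρ^(K+1))]
Numerator: 3.9509·(1 − 10·234553.422607 + 9·926691.767915) = 23684294.608746
Denominator: (-2.9509)·(-926690.767915) = 2734550.651988
L = 23684294.608746/2734550.651988 = 8.6611

Final: 8.6611


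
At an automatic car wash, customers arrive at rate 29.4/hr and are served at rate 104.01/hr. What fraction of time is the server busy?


ρ = λ/μ = 29.4/104.01 = 0.2827

Final: 0.2827


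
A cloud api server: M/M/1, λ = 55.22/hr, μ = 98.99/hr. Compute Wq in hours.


ρ = 55.22/98.99 = 0.5578
Wq = ρ/(μ−λ) = 0.5578/(98.99 − 55.22) = 0.5578/43.77 = 0.01274 hr

Final: 0.01274 hr


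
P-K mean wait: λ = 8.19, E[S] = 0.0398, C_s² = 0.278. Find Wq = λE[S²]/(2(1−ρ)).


ρ = λ·E[S] = 8.19·0.0398 = 0.3260
E[S²] = E[S]²(1+C_s²) = 0.0398²·(1+0.278) = 0.002024
Wq = λ·E[S²]/(2(1−ρ)) = 8.19·0.002024/(2·0.6740) = 0.01230 hr

Final: 0.01230 hr


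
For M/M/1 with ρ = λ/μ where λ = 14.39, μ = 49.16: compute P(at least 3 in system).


ρ = 14.39/49.16 = 0.2927
P(N ≥ n) = ρ^n = 0.2927^3 = 0.025081

Final: 0.025081


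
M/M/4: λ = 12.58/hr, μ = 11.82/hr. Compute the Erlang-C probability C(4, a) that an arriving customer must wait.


a = λ/μ = 1.0643; ρ = a/4 = 0.2661
P₀ = 0.344301 (from M/M/c formula)
C(c,a) = [a^c/(c!(1−ρ))]·P₀ = [1.28308/(24·0.7339)]·0.344301
= 0.07284·0.344301 = 0.025080

Final: 0.025080


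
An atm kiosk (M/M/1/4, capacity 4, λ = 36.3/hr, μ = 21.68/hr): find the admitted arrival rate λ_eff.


ρ = 1.6744; P_K = (1−ρ)ρ^4/(1−ρ^5) = 0.435878
λ_eff = λ(1 − P_K) = 36.3·(1 − 0.435878) = 36.3·0.564122 = 20.4776 /hr

Final: 20.4776 /hr


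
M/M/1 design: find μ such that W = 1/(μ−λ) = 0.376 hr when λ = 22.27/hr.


W = 1/(μ−λ) ⇒ μ − λ = 1/W = 1/0.376 = 2.6596
μ = λ + 1/W = 22.27 + 2.6596 = 24.9296 per hr

Final: 24.9296 /hr


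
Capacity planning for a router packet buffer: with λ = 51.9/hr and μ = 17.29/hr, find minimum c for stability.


Stability requires cμ > λ ⇔ c > λ/μ.
λ/μ = 51.9/17.29 = 3.0017
Minimum integer c = ⌊3.0017⌋ + 1 = 4
Check: 4·17.29 = 69.16 > 51.9, while 3·17.29 = 51.87 ≤ 51.9

Final: 4 servers


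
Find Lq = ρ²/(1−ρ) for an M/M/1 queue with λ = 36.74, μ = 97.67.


ρ = 36.74/97.67 = 0.3762
Lq = ρ²/(1−ρ) = 0.1415/0.6238 = 0.2268

Final: 0.2268


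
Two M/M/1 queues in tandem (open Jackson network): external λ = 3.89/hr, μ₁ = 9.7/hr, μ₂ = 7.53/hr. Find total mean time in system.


Each node sees arrival rate λ = 3.89/hr (tandem ⇒ throughput preserved).
W₁ = 1/(μ₁−λ) = 1/(9.7−3.89) = 0.17212 hr
W₂ = 1/(μ₂−λ) = 1/(7.53−3.89) = 0.27473 hr
W_total = W₁ + W₂ = 0.17212 + 0.27473 = 0.44684 hr

Final: 0.44684 hr


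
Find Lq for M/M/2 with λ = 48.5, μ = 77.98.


a = λ/μ = 0.6220; ρ = a/2 = 0.3110
P₀ = 0.525580
Lq = P₀·a^c·ρ / (c!·(1−ρ)²) = 0.525580·0.38683·0.3110/(2·0.47475)
= 0.06659

Final: 0.06659


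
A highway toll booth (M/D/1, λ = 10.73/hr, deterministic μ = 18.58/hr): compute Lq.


ρ = 10.73/18.58 = 0.5775
M/D/1: Lq = ρ²/(2(1−ρ)) = 0.3335/(2·0.4225) = 0.39469

Final: 0.39469


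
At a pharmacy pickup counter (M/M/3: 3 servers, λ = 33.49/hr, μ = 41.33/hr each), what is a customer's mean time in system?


a = 0.8103; ρ = 0.2701; P₀ = 0.442459
Lq = P₀·a^c·ρ/(c!(1−ρ)²) = 0.01989
Wq = Lq/λ = 0.01989/33.49 = 0.0005940 hr
W = Wq + 1/μ = 0.0005940 + 0.02420 = 0.02479 hr

Final: 0.02479 hr


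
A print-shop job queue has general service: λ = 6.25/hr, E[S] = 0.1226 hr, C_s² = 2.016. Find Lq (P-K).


ρ = λ·E[S] = 6.25·0.1226 = 0.7662
Lq = ρ²(1+C_s²)/(2(1−ρ)) = 0.5871·(1+2.016)/(2·0.2338)
= 0.5871·3.0160/0.4675 = 3.78783

Final: 3.78783


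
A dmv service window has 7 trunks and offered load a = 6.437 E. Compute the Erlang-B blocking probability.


B(c,a) = (a^c/c!) / Σ_{k=0}^{c} a^k/k!
a^7/7! = 90.856087
Σ terms (k=0..7): 1.00000 + 6.43700 + 20.71748 + 44.45282 + 71.53569 + 92.09505 + 98.80264 + 90.85609 = 425.896776
B = 90.856087/425.896776 = 0.213329

Final: 0.213329


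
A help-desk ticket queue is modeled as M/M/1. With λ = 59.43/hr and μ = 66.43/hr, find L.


ρ = λ/μ = 59.43/66.43 = 0.8946
L = ρ/(1−ρ) = 0.8946/(1 − 0.8946) = 0.8946/0.1054 = 8.4900

Final: 8.4900


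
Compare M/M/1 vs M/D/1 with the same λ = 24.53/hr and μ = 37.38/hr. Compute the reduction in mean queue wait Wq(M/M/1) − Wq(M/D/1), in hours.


ρ = 24.53/37.38 = 0.6562
Wq(M/M/1) = ρ/(μ−λ) = 0.6562/12.85 = 0.05107 hr
Wq(M/D/1) = ρ/(2(μ−λ)) = 0.02553 hr
Savings = 0.05107 − 0.02553 = 0.02553 hr

Final: 0.02553 hr


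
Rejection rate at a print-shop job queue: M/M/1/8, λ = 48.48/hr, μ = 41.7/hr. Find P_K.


ρ = λ/μ = 48.48/41.7 = 1.1626
P_K = (1−ρ)ρ^K/(1−ρ^(K+1)) = (-0.1626·3.337432)/(1 − 3.880065)
= -0.542633/-2.880065 = 0.188410

Final: 0.188410


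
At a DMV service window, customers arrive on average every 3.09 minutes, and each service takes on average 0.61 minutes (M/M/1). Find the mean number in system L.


λ = 60/3.09 = 19.4175 /hr
μ = 60/0.61 = 98.3607 /hr
ρ = λ/μ = 19.4175/98.3607 = 0.1974
L = ρ/(1−ρ) = 0.1974/0.8026 = 0.2460

Final: 0.2460


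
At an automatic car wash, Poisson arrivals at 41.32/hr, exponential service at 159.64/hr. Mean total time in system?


W = 1/(μ−λ) = 1/(159.64 − 41.32) = 1/118.32 = 0.008452 hr

Final: 0.008452 hr


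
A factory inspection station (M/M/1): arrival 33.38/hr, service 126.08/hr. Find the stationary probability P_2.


ρ = 33.38/126.08 = 0.2648
P_n = (1−ρ)·ρ^n = (1 − 0.2648)·0.2648^2 = 0.7352·0.070094 = 0.051536

Final: 0.051536


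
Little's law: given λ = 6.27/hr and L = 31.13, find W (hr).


W = L/λ = 31.13/6.27 = 4.9649 hr

Final: 4.9649 hr


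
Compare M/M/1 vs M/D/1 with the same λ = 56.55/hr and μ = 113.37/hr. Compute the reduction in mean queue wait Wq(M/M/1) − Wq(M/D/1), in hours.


ρ = 56.55/113.37 = 0.4988
Wq(M/M/1) = ρ/(μ−λ) = 0.4988/56.82 = 0.008779 hr
Wq(M/D/1) = ρ/(2(μ−λ)) = 0.004389 hr
Savings = 0.008779 − 0.004389 = 0.004389 hr

Final: 0.004389 hr


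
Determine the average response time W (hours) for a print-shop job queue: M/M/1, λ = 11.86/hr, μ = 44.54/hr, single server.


W = 1/(μ−λ) = 1/(44.54 − 11.86) = 1/32.68 = 0.03060 hr

Final: 0.03060 hr


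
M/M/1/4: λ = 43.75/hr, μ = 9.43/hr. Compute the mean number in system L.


ρ = 43.75/9.43 = 4.6394
L = ρ[1 − (K+1)ρ^K + Kρ^(K+1)] / [(1−ρ)(1−ρ^(K+1))]
Numerator: 4.6394·(1 − 5·463.303369 + 4·2149.472153) = 29146.740697
Denominator: (-3.6394)·(-2148.472153) = 7819.253902
L = 29146.740697/7819.253902 = 3.7276

Final: 3.7276


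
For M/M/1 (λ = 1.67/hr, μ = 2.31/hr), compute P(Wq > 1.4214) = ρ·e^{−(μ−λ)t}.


ρ = 1.67/2.31 = 0.7229
P(Wq > t) = ρ·e^{−(μ−λ)t} = 0.7229·e^{−0.9097}
= 0.7229·0.402647 = 0.291091

Final: 0.291091


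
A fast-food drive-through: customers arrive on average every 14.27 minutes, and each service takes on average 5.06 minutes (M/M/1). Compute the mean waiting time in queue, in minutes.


λ = 60/14.27 = 4.2046 /hr
μ = 60/5.06 = 11.8577 /hr
ρ = λ/μ = 4.2046/11.8577 = 0.3546
Wq = ρ/(μ−λ) = 0.3546/(11.8577−4.2046) = 0.04633 hr
In minutes: 0.04633·60 = 2.780 min

Final: 2.780 min


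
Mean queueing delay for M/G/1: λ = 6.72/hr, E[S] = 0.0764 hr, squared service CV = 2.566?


ρ = λ·E[S] = 6.72·0.0764 = 0.5134
E[S²] = E[S]²(1+C_s²) = 0.0764²·(1+2.566) = 0.020815
Wq = λ·E[S²]/(2(1−ρ)) = 6.72·0.020815/(2·0.4866) = 0.14373 hr

Final: 0.14373 hr


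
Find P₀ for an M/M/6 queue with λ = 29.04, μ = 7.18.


a = λ/μ = 29.04/7.18 = 4.0446; ρ = a/c = 0.6741
Σ_{k=0}^{5} a^k/k! (terms k=0..5) = 1.00000 + 4.04457 + 8.17927 + 11.02720 + 11.15007 + 9.01944 = 44.42054
Tail: a^6/(6!(1−ρ)) = 4377.56907/(720·0.3259) = 18.65559
P₀ = 1/(44.42054 + 18.65559) = 1/63.07614 = 0.015854

Final: 0.015854


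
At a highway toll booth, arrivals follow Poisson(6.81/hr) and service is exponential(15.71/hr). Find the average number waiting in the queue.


ρ = 6.81/15.71 = 0.4335
Lq = ρ²/(1−ρ) = 0.1879/0.5665 = 0.3317

Final: 0.3317


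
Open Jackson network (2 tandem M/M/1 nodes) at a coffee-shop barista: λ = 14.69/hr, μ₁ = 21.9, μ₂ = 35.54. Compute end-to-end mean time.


Each node sees arrival rate λ = 14.69/hr (tandem ⇒ throughput preserved).
W₁ = 1/(μ₁−λ) = 1/(21.9−14.69) = 0.13870 hr
W₂ = 1/(μ₂−λ) = 1/(35.54−14.69) = 0.04796 hr
W_total = W₁ + W₂ = 0.13870 + 0.04796 = 0.18666 hr

Final: 0.18666 hr


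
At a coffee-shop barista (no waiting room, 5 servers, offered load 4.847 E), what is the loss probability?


B(c,a) = (a^c/c!) / Σ_{k=0}^{c} a^k/k!
a^5/5! = 22.293787
Σ terms (k=0..5): 1.00000 + 4.84700 + 11.74670 + 18.97876 + 22.99751 + 22.29379 = 81.863762
B = 22.293787/81.863762 = 0.272328

Final: 0.272328


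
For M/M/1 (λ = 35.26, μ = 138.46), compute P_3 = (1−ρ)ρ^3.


ρ = 35.26/138.46 = 0.2547
P_n = (1−ρ)·ρ^n = (1 − 0.2547)·0.2547^3 = 0.7453·0.016515 = 0.012309

Final: 0.012309


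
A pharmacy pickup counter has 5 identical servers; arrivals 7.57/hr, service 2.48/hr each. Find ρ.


ρ = λ/(cμ) = 7.57/(5·2.48) = 7.57/12.40 = 0.6105

Final: 0.6105


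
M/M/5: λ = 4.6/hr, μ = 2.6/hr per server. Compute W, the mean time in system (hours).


a = 1.7692; ρ = 0.3538; P₀ = 0.169804
Lq = P₀·a^c·ρ/(c!(1−ρ)²) = 0.02079
Wq = Lq/λ = 0.02079/4.6 = 0.004519 hr
W = Wq + 1/μ = 0.004519 + 0.38462 = 0.38913 hr

Final: 0.38913 hr


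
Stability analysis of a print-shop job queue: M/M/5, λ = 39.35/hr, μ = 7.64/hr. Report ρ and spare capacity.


Total capacity cμ = 5·7.64 = 38.20/hr
ρ = λ/(cμ) = 39.35/38.20 = 1.0301
Stable ⇔ ρ < 1: NO
Spare capacity = cμ − λ = 38.20 − 39.35 = -1.15/hr

Final: ρ = 1.0301; unstable; margin = -1.15/hr


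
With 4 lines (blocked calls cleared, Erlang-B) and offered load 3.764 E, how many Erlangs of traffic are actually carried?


B(4,3.764) = 0.287413 (Erlang-B)
Carried load = a(1 − B) = 3.764·(1 − 0.287413) = 3.764·0.712587 = 2.6822 E

Final: 2.6822 Erlangs


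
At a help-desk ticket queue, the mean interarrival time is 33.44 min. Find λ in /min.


λ = 1/(interarrival time) in consistent units.
1 minute = 1 min, so λ = 1/33.44 = 0.02990 per minute

Final: 0.02990 /min


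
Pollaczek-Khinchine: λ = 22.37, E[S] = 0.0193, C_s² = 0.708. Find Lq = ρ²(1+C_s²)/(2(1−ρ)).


ρ = λ·E[S] = 22.37·0.0193 = 0.4317
Lq = ρ²(1+C_s²)/(2(1−ρ)) = 0.1864·(1+0.708)/(2·0.5683)
= 0.1864·1.7080/1.1365 = 0.28013

Final: 0.28013


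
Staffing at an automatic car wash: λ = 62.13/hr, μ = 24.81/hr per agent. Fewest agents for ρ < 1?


Stability requires cμ > λ ⇔ c > λ/μ.
λ/μ = 62.13/24.81 = 2.5042
Minimum integer c = ⌊2.5042⌋ + 1 = 3
Check: 3·24.81 = 74.43 > 62.13, while 2·24.81 = 49.62 ≤ 62.13

Final: 3 servers


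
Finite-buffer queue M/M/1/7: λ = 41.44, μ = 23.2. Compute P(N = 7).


ρ = λ/μ = 41.44/23.2 = 1.7862
P_K = (1−ρ)ρ^K/(1−ρ^(K+1)) = (-0.7862·58.012600)/(1 − 103.622507)
= -45.609907/-102.622507 = 0.444444

Final: 0.444444


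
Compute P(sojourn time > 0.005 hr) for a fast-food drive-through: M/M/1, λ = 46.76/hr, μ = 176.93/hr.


W ~ Exponential(μ−λ) for M/M/1.
μ − λ = 176.93 − 46.76 = 130.1700
P(W > t) = e^{−(μ−λ)t} = e^{−0.6509} = 0.521602

Final: 0.521602


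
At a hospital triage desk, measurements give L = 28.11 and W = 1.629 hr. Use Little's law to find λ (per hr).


λ = L/W = 28.11/1.629 = 17.2560 /hr

Final: 17.2560 /hr


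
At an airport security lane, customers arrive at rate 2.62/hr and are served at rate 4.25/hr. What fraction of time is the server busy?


ρ = λ/μ = 2.62/4.25 = 0.6165

Final: 0.6165


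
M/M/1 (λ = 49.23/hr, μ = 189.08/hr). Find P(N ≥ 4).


ρ = 49.23/189.08 = 0.2604
P(N ≥ n) = ρ^n = 0.2604^4 = 0.004596

Final: 0.004596


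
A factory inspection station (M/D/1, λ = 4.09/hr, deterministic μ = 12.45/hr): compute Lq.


ρ = 4.09/12.45 = 0.3285
M/D/1: Lq = ρ²/(2(1−ρ)) = 0.1079/(2·0.6715) = 0.08036

Final: 0.08036


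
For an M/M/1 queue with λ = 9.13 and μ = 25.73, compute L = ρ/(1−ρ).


ρ = λ/μ = 9.13/25.73 = 0.3548
L = ρ/(1−ρ) = 0.3548/(1 − 0.3548) = 0.3548/0.6452 = 0.5500

Final: 0.5500


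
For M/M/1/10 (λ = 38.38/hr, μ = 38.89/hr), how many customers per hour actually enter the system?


ρ = 0.9869; P_K = (1−ρ)ρ^10/(1−ρ^11) = 0.085028
λ_eff = λ(1 − P_K) = 38.38·(1 − 0.085028) = 38.38·0.914972 = 35.1166 /hr

Final: 35.1166 /hr


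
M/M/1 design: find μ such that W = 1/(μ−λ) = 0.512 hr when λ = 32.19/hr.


W = 1/(μ−λ) ⇒ μ − λ = 1/W = 1/0.512 = 1.9531
μ = λ + 1/W = 32.19 + 1.9531 = 34.1431 per hr

Final: 34.1431 /hr


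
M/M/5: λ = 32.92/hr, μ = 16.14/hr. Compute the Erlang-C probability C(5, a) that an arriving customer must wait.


a = λ/μ = 2.0397; ρ = a/5 = 0.4079
P₀ = 0.129000 (from M/M/c formula)
C(c,a) = [a^c/(c!(1−ρ))]·P₀ = [35.30055/(120·0.5921)]·0.129000
= 0.49685·0.129000 = 0.064094

Final: 0.064094


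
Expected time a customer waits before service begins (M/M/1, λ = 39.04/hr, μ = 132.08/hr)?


ρ = 39.04/132.08 = 0.2956
Wq = ρ/(μ−λ) = 0.2956/(132.08 − 39.04) = 0.2956/93.04 = 0.003177 hr

Final: 0.003177 hr


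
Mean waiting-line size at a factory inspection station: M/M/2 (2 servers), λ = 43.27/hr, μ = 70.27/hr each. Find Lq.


a = λ/μ = 0.6158; ρ = a/2 = 0.3079
P₀ = 0.529188
Lq = P₀·a^c·ρ / (c!·(1−ρ)²) = 0.529188·0.37917·0.3079/(2·0.47902)
= 0.06448

Final: 0.06448


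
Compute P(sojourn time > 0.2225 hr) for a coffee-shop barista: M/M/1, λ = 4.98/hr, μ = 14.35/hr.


W ~ Exponential(μ−λ) for M/M/1.
μ − λ = 14.35 − 4.98 = 9.3700
P(W > t) = e^{−(μ−λ)t} = e^{−2.0848} = 0.124329

Final: 0.124329


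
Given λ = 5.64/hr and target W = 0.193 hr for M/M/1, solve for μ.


W = 1/(μ−λ) ⇒ μ − λ = 1/W = 1/0.193 = 5.1813
μ = λ + 1/W = 5.64 + 5.1813 = 10.8213 per hr

Final: 10.8213 /hr


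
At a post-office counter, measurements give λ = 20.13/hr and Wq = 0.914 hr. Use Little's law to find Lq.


Lq = λWq = 20.13·0.914 = 18.3988

Final: 18.3988


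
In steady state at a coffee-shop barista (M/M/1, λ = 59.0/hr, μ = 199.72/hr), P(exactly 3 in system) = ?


ρ = 59.0/199.72 = 0.2954
P_n = (1−ρ)·ρ^n = (1 − 0.2954)·0.2954^3 = 0.7046·0.025781 = 0.018165

Final: 0.018165


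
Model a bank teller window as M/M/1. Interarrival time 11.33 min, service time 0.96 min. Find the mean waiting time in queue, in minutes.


λ = 60/11.33 = 5.2957 /hr
μ = 60/0.96 = 62.5000 /hr
ρ = λ/μ = 5.2957/62.5000 = 0.08473
Wq = ρ/(μ−λ) = 0.08473/(62.5000−5.2957) = 0.001481 hr
In minutes: 0.001481·60 = 0.08887 min

Final: 0.08887 min


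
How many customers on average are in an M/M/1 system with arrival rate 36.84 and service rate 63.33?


ρ = λ/μ = 36.84/63.33 = 0.5817
L = ρ/(1−ρ) = 0.5817/(1 − 0.5817) = 0.5817/0.4183 = 1.3907

Final: 1.3907


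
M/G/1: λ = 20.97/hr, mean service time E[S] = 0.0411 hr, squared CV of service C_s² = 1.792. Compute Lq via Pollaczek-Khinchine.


ρ = λ·E[S] = 20.97·0.0411 = 0.8619
Lq = ρ²(1+C_s²)/(2(1−ρ)) = 0.7428·(1+1.792)/(2·0.1381)
= 0.7428·2.7920/0.2763 = 7.50704

Final: 7.50704


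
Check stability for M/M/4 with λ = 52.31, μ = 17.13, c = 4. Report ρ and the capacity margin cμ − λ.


Total capacity cμ = 4·17.13 = 68.52/hr
ρ = λ/(cμ) = 52.31/68.52 = 0.7634
Stable ⇔ ρ < 1: YES
Spare capacity = cμ − λ = 68.52 − 52.31 = 16.21/hr

Final: ρ = 0.7634; stable; margin = 16.21/hr


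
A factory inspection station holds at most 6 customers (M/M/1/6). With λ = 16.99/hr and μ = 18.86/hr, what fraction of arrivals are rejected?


ρ = λ/μ = 16.99/18.86 = 0.9008
P_K = (1−ρ)ρ^K/(1−ρ^(K+1)) = (0.09915·0.534454)/(1 − 0.481462)
= 0.052992/0.518538 = 0.102195

Final: 0.102195


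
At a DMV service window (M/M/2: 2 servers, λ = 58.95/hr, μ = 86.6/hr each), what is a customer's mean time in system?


a = 0.6807; ρ = 0.3404; P₀ = 0.492139
Lq = P₀·a^c·ρ/(c!(1−ρ)²) = 0.08919
Wq = Lq/λ = 0.08919/58.95 = 0.001513 hr
W = Wq + 1/μ = 0.001513 + 0.01155 = 0.01306 hr

Final: 0.01306 hr


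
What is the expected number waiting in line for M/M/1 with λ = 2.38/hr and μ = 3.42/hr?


ρ = 2.38/3.42 = 0.6959
Lq = ρ²/(1−ρ) = 0.4843/0.3041 = 1.5926

Final: 1.5926


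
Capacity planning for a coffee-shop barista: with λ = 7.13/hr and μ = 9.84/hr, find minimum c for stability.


Stability requires cμ > λ ⇔ c > λ/μ.
λ/μ = 7.13/9.84 = 0.7246
Minimum integer c = ⌊0.7246⌋ + 1 = 1
Check: 1·9.84 = 9.84 > 7.13, while 0·9.84 = 0.00 ≤ 7.13

Final: 1 servers


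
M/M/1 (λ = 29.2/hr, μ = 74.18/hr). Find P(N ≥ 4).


ρ = 29.2/74.18 = 0.3936
P(N ≥ n) = ρ^n = 0.3936^4 = 0.024010

Final: 0.024010


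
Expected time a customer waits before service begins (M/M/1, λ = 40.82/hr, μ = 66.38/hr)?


ρ = 40.82/66.38 = 0.6149
Wq = ρ/(μ−λ) = 0.6149/(66.38 − 40.82) = 0.6149/25.56 = 0.02406 hr

Final: 0.02406 hr


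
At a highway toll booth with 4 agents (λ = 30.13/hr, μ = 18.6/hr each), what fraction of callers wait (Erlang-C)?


a = λ/μ = 1.6199; ρ = a/4 = 0.4050
P₀ = 0.195216 (from M/M/c formula)
C(c,a) = [a^c/(c!(1−ρ))]·P₀ = [6.88565/(24·0.5950)]·0.195216
= 0.48217·0.195216 = 0.094127

Final: 0.094127


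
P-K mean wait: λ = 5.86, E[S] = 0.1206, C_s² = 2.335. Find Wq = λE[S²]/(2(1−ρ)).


ρ = λ·E[S] = 5.86·0.1206 = 0.7067
E[S²] = E[S]²(1+C_s²) = 0.1206²·(1+2.335) = 0.048505
Wq = λ·E[S²]/(2(1−ρ)) = 5.86·0.048505/(2·0.2933) = 0.48458 hr

Final: 0.48458 hr


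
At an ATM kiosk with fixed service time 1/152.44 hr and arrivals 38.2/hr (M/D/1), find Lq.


ρ = 38.2/152.44 = 0.2506
M/D/1: Lq = ρ²/(2(1−ρ)) = 0.06280/(2·0.7494) = 0.04190

Final: 0.04190


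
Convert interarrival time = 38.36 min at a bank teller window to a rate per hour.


λ = 1/(interarrival time) in consistent units.
1 hour = 60 min, so λ = 60/38.36 = 1.5641 per hour

Final: 1.5641 /hr


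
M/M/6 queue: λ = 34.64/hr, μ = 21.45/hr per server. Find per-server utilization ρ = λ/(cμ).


ρ = λ/(cμ) = 34.64/(6·21.45) = 34.64/128.70 = 0.2692

Final: 0.2692


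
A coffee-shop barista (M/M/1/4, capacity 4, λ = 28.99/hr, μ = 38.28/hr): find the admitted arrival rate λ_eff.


ρ = 0.7573; P_K = (1−ρ)ρ^4/(1−ρ^5) = 0.106309
λ_eff = λ(1 − P_K) = 28.99·(1 − 0.106309) = 28.99·0.893691 = 25.9081 /hr

Final: 25.9081 /hr


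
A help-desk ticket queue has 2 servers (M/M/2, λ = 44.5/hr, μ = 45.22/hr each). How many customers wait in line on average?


a = λ/μ = 0.9841; ρ = a/2 = 0.4920
P₀ = 0.340448
Lq = P₀·a^c·ρ / (c!·(1−ρ)²) = 0.340448·0.96841·0.4920/(2·0.25802)
= 0.31435

Final: 0.31435


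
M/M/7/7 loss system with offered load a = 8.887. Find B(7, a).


B(c,a) = (a^c/c!) / Σ_{k=0}^{c} a^k/k!
a^7/7! = 868.671803
Σ terms (k=0..7): 1.00000 + 8.88700 + 39.48938 + 116.98072 + 259.90191 + 461.94966 + 684.22444 + 868.67180 = 2441.104928
B = 868.671803/2441.104928 = 0.355852

Final: 0.355852


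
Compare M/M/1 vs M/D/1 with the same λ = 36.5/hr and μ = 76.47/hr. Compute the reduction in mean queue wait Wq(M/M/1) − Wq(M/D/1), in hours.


ρ = 36.5/76.47 = 0.4773
Wq(M/M/1) = ρ/(μ−λ) = 0.4773/39.97 = 0.01194 hr
Wq(M/D/1) = ρ/(2(μ−λ)) = 0.005971 hr
Savings = 0.01194 − 0.005971 = 0.005971 hr

Final: 0.005971 hr


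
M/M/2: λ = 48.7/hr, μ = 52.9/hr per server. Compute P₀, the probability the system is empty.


a = λ/μ = 48.7/52.9 = 0.9206; ρ = a/c = 0.4603
Σ_{k=0}^{1} a^k/k! (terms k=0..1) = 1.00000 + 0.92060 = 1.92060
Tail: a^2/(2!(1−ρ)) = 0.84751/(2·0.5397) = 0.78517
P₀ = 1/(1.92060 + 0.78517) = 1/2.70578 = 0.369579

Final: 0.369579


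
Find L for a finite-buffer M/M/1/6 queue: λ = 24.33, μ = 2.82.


ρ = 24.33/2.82 = 8.6277
L = ρ[1 − (K+1)ρ^K + Kρ^(K+1)] / [(1−ρ)(1−ρ^(K+1))]
Numerator: 8.6277·(1 − 7·412437.365111 + 6·3558369.181968) = 159293812.007675
Denominator: (-7.6277)·(-3558368.181968) = 27142021.132671
L = 159293812.007675/27142021.132671 = 5.8689

Final: 5.8689


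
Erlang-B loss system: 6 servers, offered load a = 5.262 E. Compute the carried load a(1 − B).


B(6,5.262) = 0.211447 (Erlang-B)
Carried load = a(1 − B) = 5.262·(1 − 0.211447) = 5.262·0.788553 = 4.1494 E

Final: 4.1494 Erlangs


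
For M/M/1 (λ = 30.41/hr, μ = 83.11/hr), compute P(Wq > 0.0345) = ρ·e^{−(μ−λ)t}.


ρ = 30.41/83.11 = 0.3659
P(Wq > t) = ρ·e^{−(μ−λ)t} = 0.3659·e^{−1.8182}
= 0.3659·0.162326 = 0.059395

Final: 0.059395


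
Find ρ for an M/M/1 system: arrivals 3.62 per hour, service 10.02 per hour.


ρ = λ/μ = 3.62/10.02 = 0.3613

Final: 0.3613


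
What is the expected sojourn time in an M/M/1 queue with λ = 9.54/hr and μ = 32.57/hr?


W = 1/(μ−λ) = 1/(32.57 − 9.54) = 1/23.03 = 0.04342 hr

Final: 0.04342 hr


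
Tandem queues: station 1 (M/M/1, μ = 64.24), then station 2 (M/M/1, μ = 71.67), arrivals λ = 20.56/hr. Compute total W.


Each node sees arrival rate λ = 20.56/hr (tandem ⇒ throughput preserved).
W₁ = 1/(μ₁−λ) = 1/(64.24−20.56) = 0.02289 hr
W₂ = 1/(μ₂−λ) = 1/(71.67−20.56) = 0.01957 hr
W_total = W₁ + W₂ = 0.02289 + 0.01957 = 0.04246 hr

Final: 0.04246 hr


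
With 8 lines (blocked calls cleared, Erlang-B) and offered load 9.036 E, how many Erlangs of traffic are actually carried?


B(8,9.036) = 0.291009 (Erlang-B)
Carried load = a(1 − B) = 9.036·(1 − 0.291009) = 9.036·0.708991 = 6.4064 E

Final: 6.4064 Erlangs


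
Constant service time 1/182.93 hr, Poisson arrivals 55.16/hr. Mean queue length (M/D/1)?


ρ = 55.16/182.93 = 0.3015
M/D/1: Lq = ρ²/(2(1−ρ)) = 0.09092/(2·0.6985) = 0.06509

Final: 0.06509


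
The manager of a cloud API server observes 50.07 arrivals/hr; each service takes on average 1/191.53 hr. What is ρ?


ρ = λ/μ = 50.07/191.53 = 0.2614

Final: 0.2614


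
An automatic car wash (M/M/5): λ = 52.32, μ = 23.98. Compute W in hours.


a = 2.1818; ρ = 0.4364; P₀ = 0.111505
Lq = P₀·a^c·ρ/(c!(1−ρ)²) = 0.06310
Wq = Lq/λ = 0.06310/52.32 = 0.001206 hr
W = Wq + 1/μ = 0.001206 + 0.04170 = 0.04291 hr

Final: 0.04291 hr


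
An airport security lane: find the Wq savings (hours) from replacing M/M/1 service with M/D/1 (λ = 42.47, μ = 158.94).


ρ = 42.47/158.94 = 0.2672
Wq(M/M/1) = ρ/(μ−λ) = 0.2672/116.47 = 0.002294 hr
Wq(M/D/1) = ρ/(2(μ−λ)) = 0.001147 hr
Savings = 0.002294 − 0.001147 = 0.001147 hr

Final: 0.001147 hr


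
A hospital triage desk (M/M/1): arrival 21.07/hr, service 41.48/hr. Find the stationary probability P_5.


ρ = 21.07/41.48 = 0.5080
P_n = (1−ρ)·ρ^n = (1 − 0.5080)·0.5080^5 = 0.4920·0.033817 = 0.016639

Final: 0.016639


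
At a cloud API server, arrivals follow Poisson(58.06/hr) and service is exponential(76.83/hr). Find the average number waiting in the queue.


ρ = 58.06/76.83 = 0.7557
Lq = ρ²/(1−ρ) = 0.5711/0.2443 = 2.3375

Final: 2.3375


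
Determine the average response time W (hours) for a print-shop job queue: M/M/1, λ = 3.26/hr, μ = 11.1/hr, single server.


W = 1/(μ−λ) = 1/(11.1 − 3.26) = 1/7.84 = 0.1276 hr

Final: 0.1276 hr


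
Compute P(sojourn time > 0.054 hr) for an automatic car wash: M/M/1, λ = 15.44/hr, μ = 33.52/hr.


W ~ Exponential(μ−λ) for M/M/1.
μ − λ = 33.52 − 15.44 = 18.0800
P(W > t) = e^{−(μ−λ)t} = e^{−0.9763} = 0.376695

Final: 0.376695


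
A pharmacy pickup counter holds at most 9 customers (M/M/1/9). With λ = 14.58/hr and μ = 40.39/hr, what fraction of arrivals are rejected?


ρ = λ/μ = 14.58/40.39 = 0.3610
P_K = (1−ρ)ρ^K/(1−ρ^(K+1)) = (0.6390·0.0001041)/(1 − 0.00003757)
= 0.00006651/0.999962 = 0.00006651

Final: 0.00006651


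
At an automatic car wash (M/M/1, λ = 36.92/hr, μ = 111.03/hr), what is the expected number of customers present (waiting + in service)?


ρ = λ/μ = 36.92/111.03 = 0.3325
L = ρ/(1−ρ) = 0.3325/(1 − 0.3325) = 0.3325/0.6675 = 0.4982

Final: 0.4982


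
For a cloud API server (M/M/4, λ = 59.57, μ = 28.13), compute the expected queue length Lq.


a = λ/μ = 2.1177; ρ = a/4 = 0.5294
P₀ = 0.114634
Lq = P₀·a^c·ρ / (c!·(1−ρ)²) = 0.114634·20.11090·0.5294/(24·0.22145)
= 0.22965

Final: 0.22965


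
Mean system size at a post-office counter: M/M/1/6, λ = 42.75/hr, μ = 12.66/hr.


ρ = 42.75/12.66 = 3.3768
L = ρ[1 − (K+1)ρ^K + Kρ^(K+1)] / [(1−ρ)(1−ρ^(K+1))]
Numerator: 3.3768·(1 − 7·1482.567516 + 6·5006.300262) = 66390.239971
Denominator: (-2.3768)·(-5005.300262) = 11896.483799
L = 66390.239971/11896.483799 = 5.5807

Final: 5.5807


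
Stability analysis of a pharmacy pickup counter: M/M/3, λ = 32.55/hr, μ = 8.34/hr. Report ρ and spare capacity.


Total capacity cμ = 3·8.34 = 25.02/hr
ρ = λ/(cμ) = 32.55/25.02 = 1.3010
Stable ⇔ ρ < 1: NO
Spare capacity = cμ − λ = 25.02 − 32.55 = -7.53/hr

Final: ρ = 1.3010; unstable; margin = -7.53/hr


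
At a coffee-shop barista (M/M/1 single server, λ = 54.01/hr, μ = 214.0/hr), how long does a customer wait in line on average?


ρ = 54.01/214.0 = 0.2524
Wq = ρ/(μ−λ) = 0.2524/(214.0 − 54.01) = 0.2524/159.99 = 0.001577 hr

Final: 0.001577 hr


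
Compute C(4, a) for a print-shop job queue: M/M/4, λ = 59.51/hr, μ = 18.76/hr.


a = λ/μ = 3.1722; ρ = a/4 = 0.7930
P₀ = 0.028645 (from M/M/c formula)
C(c,a) = [a^c/(c!(1−ρ))]·P₀ = [101.25779/(24·0.2070)]·0.028645
= 20.38631·0.028645 = 0.583969

Final: 0.583969


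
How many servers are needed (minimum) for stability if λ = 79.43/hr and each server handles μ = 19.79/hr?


Stability requires cμ > λ ⇔ c > λ/μ.
λ/μ = 79.43/19.79 = 4.0136
Minimum integer c = ⌊4.0136⌋ + 1 = 5
Check: 5·19.79 = 98.95 > 79.43, while 4·19.79 = 79.16 ≤ 79.43

Final: 5 servers


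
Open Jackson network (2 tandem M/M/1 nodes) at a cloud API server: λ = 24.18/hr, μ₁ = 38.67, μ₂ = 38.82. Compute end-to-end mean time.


Each node sees arrival rate λ = 24.18/hr (tandem ⇒ throughput preserved).
W₁ = 1/(μ₁−λ) = 1/(38.67−24.18) = 0.06901 hr
W₂ = 1/(μ₂−λ) = 1/(38.82−24.18) = 0.06831 hr
W_total = W₁ + W₂ = 0.06901 + 0.06831 = 0.13732 hr

Final: 0.13732 hr


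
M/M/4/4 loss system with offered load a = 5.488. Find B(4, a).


B(c,a) = (a^c/c!) / Σ_{k=0}^{c} a^k/k!
a^4/4! = 37.795942
Σ terms (k=0..4): 1.00000 + 5.48800 + 15.05907 + 27.54806 + 37.79594 = 86.891076
B = 37.795942/86.891076 = 0.434981

Final: 0.434981


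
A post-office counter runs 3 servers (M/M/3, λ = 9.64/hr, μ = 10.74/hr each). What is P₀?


a = λ/μ = 9.64/10.74 = 0.8976; ρ = a/c = 0.2992
Σ_{k=0}^{2} a^k/k! (terms k=0..2) = 1.00000 + 0.89758 + 0.40282 = 2.30040
Tail: a^3/(3!(1−ρ)) = 0.72313/(6·0.7008) = 0.17198
P₀ = 1/(2.30040 + 0.17198) = 1/2.47238 = 0.404469

Final: 0.404469


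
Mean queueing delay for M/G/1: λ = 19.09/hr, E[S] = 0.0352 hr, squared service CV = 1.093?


ρ = λ·E[S] = 19.09·0.0352 = 0.6720
E[S²] = E[S]²(1+C_s²) = 0.0352²·(1+1.093) = 0.002593
Wq = λ·E[S²]/(2(1−ρ)) = 19.09·0.002593/(2·0.3280) = 0.07546 hr

Final: 0.07546 hr


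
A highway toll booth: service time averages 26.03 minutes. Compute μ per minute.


μ = 1/(service time) in consistent units.
1 minute = 1 min, so μ = 1/26.03 = 0.03842 per minute

Final: 0.03842 /min


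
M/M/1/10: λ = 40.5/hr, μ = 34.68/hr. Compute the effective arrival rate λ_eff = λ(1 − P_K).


ρ = 1.1678; P_K = (1−ρ)ρ^10/(1−ρ^11) = 0.175569
λ_eff = λ(1 − P_K) = 40.5·(1 − 0.175569) = 40.5·0.824431 = 33.3895 /hr

Final: 33.3895 /hr


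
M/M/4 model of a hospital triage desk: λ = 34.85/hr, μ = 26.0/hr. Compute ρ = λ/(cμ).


ρ = λ/(cμ) = 34.85/(4·26.0) = 34.85/104.00 = 0.3351

Final: 0.3351


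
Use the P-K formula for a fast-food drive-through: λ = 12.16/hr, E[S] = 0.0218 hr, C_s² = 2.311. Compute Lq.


ρ = λ·E[S] = 12.16·0.0218 = 0.2651
Lq = ρ²(1+C_s²)/(2(1−ρ)) = 0.07027·(1+2.311)/(2·0.7349)
= 0.07027·3.3110/1.4698 = 0.15830

Final: 0.15830


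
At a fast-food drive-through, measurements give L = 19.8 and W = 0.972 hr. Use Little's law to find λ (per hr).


λ = L/W = 19.8/0.972 = 20.3704 /hr

Final: 20.3704 /hr


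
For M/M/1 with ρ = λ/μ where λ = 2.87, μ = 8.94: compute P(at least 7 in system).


ρ = 2.87/8.94 = 0.3210
P(N ≥ n) = ρ^n = 0.3210^7 = 0.0003514

Final: 0.0003514


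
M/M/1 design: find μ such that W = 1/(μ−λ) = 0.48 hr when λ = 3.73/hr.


W = 1/(μ−λ) ⇒ μ − λ = 1/W = 1/0.48 = 2.0833
μ = λ + 1/W = 3.73 + 2.0833 = 5.8133 per hr

Final: 5.8133 /hr


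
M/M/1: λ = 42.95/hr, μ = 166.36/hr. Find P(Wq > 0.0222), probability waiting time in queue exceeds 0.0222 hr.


ρ = 42.95/166.36 = 0.2582
P(Wq > t) = ρ·e^{−(μ−λ)t} = 0.2582·e^{−2.7397}
= 0.2582·0.064590 = 0.016675

Final: 0.016675


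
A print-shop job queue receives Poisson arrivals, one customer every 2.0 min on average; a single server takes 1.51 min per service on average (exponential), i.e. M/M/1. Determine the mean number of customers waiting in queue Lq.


λ = 60/2.0 = 30.0000 /hr
μ = 60/1.51 = 39.7351 /hr
ρ = λ/μ = 30.0000/39.7351 = 0.7550
Lq = ρ²/(1−ρ) = 0.5700/0.2450 = 2.3266

Final: 2.3266


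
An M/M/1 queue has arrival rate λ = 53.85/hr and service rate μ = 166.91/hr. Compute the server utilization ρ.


ρ = λ/μ = 53.85/166.91 = 0.3226

Final: 0.3226


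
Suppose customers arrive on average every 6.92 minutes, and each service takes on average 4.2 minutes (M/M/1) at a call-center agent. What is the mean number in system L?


λ = 60/6.92 = 8.6705 /hr
μ = 60/4.2 = 14.2857 /hr
ρ = λ/μ = 8.6705/14.2857 = 0.6069
L = ρ/(1−ρ) = 0.6069/0.3931 = 1.5441

Final: 1.5441


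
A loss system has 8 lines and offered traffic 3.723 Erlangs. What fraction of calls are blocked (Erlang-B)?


B(c,a) = (a^c/c!) / Σ_{k=0}^{c} a^k/k!
a^8/8! = 0.915427
Σ terms (k=0..8): 1.00000 + 3.72300 + 6.93036 + 8.60058 + 8.00499 + 5.96052 + 3.69850 + 1.96707 + 0.91543 = 40.800458
B = 0.915427/40.800458 = 0.022437

Final: 0.022437


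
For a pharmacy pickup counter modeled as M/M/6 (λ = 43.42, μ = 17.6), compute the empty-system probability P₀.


a = λ/μ = 43.42/17.6 = 2.4670; ρ = a/c = 0.4112
Σ_{k=0}^{5} a^k/k! (terms k=0..5) = 1.00000 + 2.46705 + 3.04316 + 2.50254 + 1.54347 + 0.76156 = 11.31777
Tail: a^6/(6!(1−ρ)) = 225.45658/(720·0.5888) = 0.53179
P₀ = 1/(11.31777 + 0.53179) = 1/11.84956 = 0.084391

Final: 0.084391


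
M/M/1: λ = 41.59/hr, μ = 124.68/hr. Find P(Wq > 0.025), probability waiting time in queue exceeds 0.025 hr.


ρ = 41.59/124.68 = 0.3336
P(Wq > t) = ρ·e^{−(μ−λ)t} = 0.3336·e^{−2.0773}
= 0.3336·0.125274 = 0.041788

Final: 0.041788


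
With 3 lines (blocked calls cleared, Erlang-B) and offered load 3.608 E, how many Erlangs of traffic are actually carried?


B(3,3.608) = 0.413198 (Erlang-B)
Carried load = a(1 − B) = 3.608·(1 − 0.413198) = 3.608·0.586802 = 2.1172 E

Final: 2.1172 Erlangs


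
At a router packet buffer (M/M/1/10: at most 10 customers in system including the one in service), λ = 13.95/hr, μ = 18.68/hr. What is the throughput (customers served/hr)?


ρ = 0.7468; P_K = (1−ρ)ρ^10/(1−ρ^11) = 0.014234
λ_eff = λ(1 − P_K) = 13.95·(1 − 0.014234) = 13.95·0.985766 = 13.7514 /hr

Final: 13.7514 /hr


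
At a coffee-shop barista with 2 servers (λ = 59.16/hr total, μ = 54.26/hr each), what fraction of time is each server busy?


ρ = λ/(cμ) = 59.16/(2·54.26) = 59.16/108.52 = 0.5452

Final: 0.5452


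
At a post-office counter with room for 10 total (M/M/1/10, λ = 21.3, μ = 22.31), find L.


ρ = 21.3/22.31 = 0.9547
L = ρ[1 − (K+1)ρ^K + Kρ^(K+1)] / [(1−ρ)(1−ρ^(K+1))]
Numerator: 0.9547·(1 − 11·0.629217 + 10·0.600731) = 0.082039
Denominator: (0.04527)·(0.399269) = 0.018075
L = 0.082039/0.018075 = 4.5387

Final: 4.5387


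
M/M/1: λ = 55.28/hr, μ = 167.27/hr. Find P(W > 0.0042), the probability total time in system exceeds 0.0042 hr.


W ~ Exponential(μ−λ) for M/M/1.
μ − λ = 167.27 − 55.28 = 111.9900
P(W > t) = e^{−(μ−λ)t} = e^{−0.4704} = 0.624779

Final: 0.624779


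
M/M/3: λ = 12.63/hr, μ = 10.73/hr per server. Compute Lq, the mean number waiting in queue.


a = λ/μ = 1.1771; ρ = a/3 = 0.3924
P₀ = 0.301465
Lq = P₀·a^c·ρ / (c!·(1−ρ)²) = 0.301465·1.63084·0.3924/(6·0.36923)
= 0.08707

Final: 0.08707


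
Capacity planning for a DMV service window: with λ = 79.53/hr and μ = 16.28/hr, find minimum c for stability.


Stability requires cμ > λ ⇔ c > λ/μ.
λ/μ = 79.53/16.28 = 4.8851
Minimum integer c = ⌊4.8851⌋ + 1 = 5
Check: 5·16.28 = 81.40 > 79.53, while 4·16.28 = 65.12 ≤ 79.53

Final: 5 servers


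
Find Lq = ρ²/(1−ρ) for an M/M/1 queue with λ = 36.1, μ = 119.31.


ρ = 36.1/119.31 = 0.3026
Lq = ρ²/(1−ρ) = 0.09155/0.6974 = 0.1313

Final: 0.1313


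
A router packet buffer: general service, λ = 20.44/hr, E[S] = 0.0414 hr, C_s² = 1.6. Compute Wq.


ρ = λ·E[S] = 20.44·0.0414 = 0.8462
E[S²] = E[S]²(1+C_s²) = 0.0414²·(1+1.6) = 0.004456
Wq = λ·E[S²]/(2(1−ρ)) = 20.44·0.004456/(2·0.1538) = 0.29615 hr

Final: 0.29615 hr
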